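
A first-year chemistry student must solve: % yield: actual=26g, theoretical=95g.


% yield = actual/theoretical × 100
= 26/95 × 100
= 27.37%

27.37%


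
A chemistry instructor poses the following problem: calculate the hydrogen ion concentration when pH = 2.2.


[H+] = 10^(-pH) = 10^(-2.2)
= 6.31×10^-3 M

6.31×10^-3 M


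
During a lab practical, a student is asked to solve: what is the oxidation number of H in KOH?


H is +1 with nonmetals
Oxidation number: +1

+1


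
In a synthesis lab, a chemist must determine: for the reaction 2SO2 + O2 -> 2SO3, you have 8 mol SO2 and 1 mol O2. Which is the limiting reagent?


Mole ratio available / coefficient:
  SO2: 8/2 = 4.000
  O2: 1/1 = 1.000
Smaller ratio is limiting.

O2


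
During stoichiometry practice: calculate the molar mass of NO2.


M(NO2) = 1×14.01 + 2×16.0
= 14.01 + 32.0
= 46.01 g/mol

46.01 g/mol


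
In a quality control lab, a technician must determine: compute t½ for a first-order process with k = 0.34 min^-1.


t½ = ln2/k = 0.693147/(0.34 min^-1)
= 2.039 min

2.039 min


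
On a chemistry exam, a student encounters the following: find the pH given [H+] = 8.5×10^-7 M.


pH = -log10([H+]) = -log10(8.5×10^-7)
= 7 - log10(8.5)
= 7 - 0.93
= 6.07

6.07


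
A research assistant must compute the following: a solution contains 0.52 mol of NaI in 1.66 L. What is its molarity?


M = n/V = 0.52/1.66 = 0.313 mol/L

0.313 M


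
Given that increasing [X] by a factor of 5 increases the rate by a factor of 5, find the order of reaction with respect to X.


rate ∝ [X]^n
5^n = 5 → n = 1
Order in X: 1

1


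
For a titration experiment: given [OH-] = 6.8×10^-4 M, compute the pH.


pOH = -log10([OH-]) = -log10(6.8×10^-4)
= 4 - log10(6.8) = 3.17
pH = 14 - pOH = 14 - 3.17 = 10.83

10.83


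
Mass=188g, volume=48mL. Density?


ρ = mass/volume
= 188/48
= 3.917 g/mL

3.917 g/mL


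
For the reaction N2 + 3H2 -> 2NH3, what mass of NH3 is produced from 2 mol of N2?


Mole ratio NH3:N2 = 2:1
n(NH3) = 2 × 2/1 = 4.000 mol
mass = 4.000 × 17.03 = 68.12 g

68.12 g


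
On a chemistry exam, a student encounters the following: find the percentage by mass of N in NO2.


M(NO2) = 1×14.01 + 2×16.0 = 46.01 g/mol
Mass of N = 1 × 14.01 = 14.01 g/mol
% N = 14.01/46.01 × 100 = 30.45%

30.45%


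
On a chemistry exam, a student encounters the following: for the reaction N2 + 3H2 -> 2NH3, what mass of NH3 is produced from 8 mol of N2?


Mole ratio NH3:N2 = 2:1
n(NH3) = 8 × 2/1 = 16.000 mol
mass = 16.000 × 17.03 = 272.48 g

272.48 g


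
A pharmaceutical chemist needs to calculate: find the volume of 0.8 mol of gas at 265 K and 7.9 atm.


PV = nRT  (R = 0.08206 L·atm/(mol·K))
V = nRT/P = 0.8×0.08206×265/7.9
= 2.202 L

2.202 L


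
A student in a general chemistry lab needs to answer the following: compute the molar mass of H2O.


M(H2O) = 2×1.008 + 1×16.0
= 2.02 + 16.0
= 18.02 g/mol

18.02 g/mol


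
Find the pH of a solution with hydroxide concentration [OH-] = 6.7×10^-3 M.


pOH = -log10([OH-]) = -log10(6.7×10^-3)
= 3 - log10(6.7) = 2.17
pH = 14 - pOH = 14 - 2.17 = 11.83

11.83


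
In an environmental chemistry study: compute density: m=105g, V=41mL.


ρ = mass/volume
= 105/41
= 2.561 g/mL

2.561 g/mL


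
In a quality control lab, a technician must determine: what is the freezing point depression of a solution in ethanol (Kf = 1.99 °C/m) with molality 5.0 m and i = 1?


ΔTf = Kf × m × i
= 1.99 × 5.0 × 1
= 9.95 °C

9.95 °C


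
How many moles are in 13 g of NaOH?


M(NaOH) = 40.0 g/mol
n = mass/M = 13/40.0 = 0.325 mol

0.325 mol


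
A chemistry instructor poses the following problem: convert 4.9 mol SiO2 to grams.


M(SiO2) = 60.09 g/mol
mass = n × M = 4.9 × 60.09 = 294.44 g

294.44 g


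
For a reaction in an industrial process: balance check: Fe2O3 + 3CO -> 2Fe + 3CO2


Equation: Fe2O3 + 3CO -> 2Fe + 3CO2
Check atoms: C: 3=3, Fe: 2=2, O: 6=6
Balanced

Yes, balanced


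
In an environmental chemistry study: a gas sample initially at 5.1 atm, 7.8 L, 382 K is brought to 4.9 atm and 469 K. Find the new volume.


P1V1/T1 = P2V2/T2
V2 = P1V1T2/(T1P2)
= 5.1×7.8×469/(382×4.9)
= 9.967 L

9.967 L


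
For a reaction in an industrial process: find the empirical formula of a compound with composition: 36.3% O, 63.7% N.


Assume 100 g sample. Moles of each element:
  O: 36.3/16.0 = 2.269 mol
  N: 63.7/14.01 = 4.547 mol
Divide by smallest (2.269):
  O: 2.269/2.269 = 1.0
  N: 4.547/2.269 = 2.0
Empirical formula: N2O

N2O


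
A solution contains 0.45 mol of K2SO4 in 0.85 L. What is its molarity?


M = n/V = 0.45/0.85 = 0.529 mol/L

0.529 M


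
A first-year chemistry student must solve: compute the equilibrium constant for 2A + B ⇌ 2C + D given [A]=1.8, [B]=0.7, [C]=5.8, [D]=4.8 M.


Kc = [C]^2[D]/([A]^2[B])
= (5.8^2 × 4.8^1)/(1.8^2 × 0.7^1)
= 161.472/2.268
= 71.20

71.20


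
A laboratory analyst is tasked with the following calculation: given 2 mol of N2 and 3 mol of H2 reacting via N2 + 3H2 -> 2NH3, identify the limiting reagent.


Mole ratio available / coefficient:
  N2: 2/1 = 2.000
  H2: 3/3 = 1.000
Smaller ratio is limiting.

H2


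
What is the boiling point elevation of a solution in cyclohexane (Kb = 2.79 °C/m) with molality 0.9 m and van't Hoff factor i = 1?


ΔTb = Kb × m × i
= 2.79 × 0.9 × 1
= 2.511 °C

2.511 °C


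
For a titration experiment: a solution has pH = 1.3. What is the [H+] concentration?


[H+] = 10^(-pH) = 10^(-1.3)
= 5.01×10^-2 M

5.01×10^-2 M


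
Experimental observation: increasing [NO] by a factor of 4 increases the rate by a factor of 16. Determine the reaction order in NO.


rate ∝ [NO]^n
4^n = 16 → n = 2
Order in NO: 2

2


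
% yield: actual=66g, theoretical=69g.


% yield = actual/theoretical × 100
= 66/69 × 100
= 95.65%

95.65%


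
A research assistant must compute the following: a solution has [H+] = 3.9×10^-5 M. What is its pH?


pH = -log10([H+]) = -log10(3.9×10^-5)
= 5 - log10(3.9)
= 5 - 0.59
= 4.41

4.41


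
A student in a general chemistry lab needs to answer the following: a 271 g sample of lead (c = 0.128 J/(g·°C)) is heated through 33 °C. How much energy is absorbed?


q = mcΔT = 271 × 0.128 × 33
= 1144.70 J

1144.70 J


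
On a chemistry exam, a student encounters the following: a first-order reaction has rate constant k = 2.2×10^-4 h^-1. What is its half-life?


t½ = ln2/k = 0.693147/(2.2×10^-4 h^-1)
= 3151 h

3151 h


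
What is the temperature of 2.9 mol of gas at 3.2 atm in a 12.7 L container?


PV = nRT  (R = 0.08206 L·atm/(mol·K))
T = PV/(nR) = 3.2×12.7/(2.9×0.08206)
= 40.64/0.237974
= 170.77 K

170.77 K


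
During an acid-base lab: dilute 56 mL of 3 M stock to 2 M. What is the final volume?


C1V1 = C2V2
3 × 56 = 2 × V2
V2 = 168/2 = 84.0 mL

84.0 mL


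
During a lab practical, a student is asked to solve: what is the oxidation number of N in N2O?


2x + (-2) = 0, so x = +1
Oxidation number: +1

+1


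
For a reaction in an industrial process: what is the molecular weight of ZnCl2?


M(ZnCl2) = 1×65.38 + 2×35.45
= 65.38 + 70.9
= 136.28 g/mol

136.28 g/mol


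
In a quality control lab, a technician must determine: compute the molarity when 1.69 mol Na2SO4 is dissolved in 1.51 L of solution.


M = n/V = 1.69/1.51 = 1.119 mol/L

1.119 M


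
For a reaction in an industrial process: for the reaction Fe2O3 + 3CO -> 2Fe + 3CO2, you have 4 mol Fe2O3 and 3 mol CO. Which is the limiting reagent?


Mole ratio available / coefficient:
  Fe2O3: 4/1 = 4.000
  CO: 3/3 = 1.000
Smaller ratio is limiting.

CO


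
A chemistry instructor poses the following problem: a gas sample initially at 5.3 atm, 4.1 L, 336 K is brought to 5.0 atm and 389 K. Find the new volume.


P1V1/T1 = P2V2/T2
V2 = P1V1T2/(T1P2)
= 5.3×4.1×389/(336×5.0)
= 5.032 L

5.032 L


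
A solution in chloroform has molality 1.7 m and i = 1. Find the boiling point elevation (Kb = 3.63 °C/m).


ΔTb = Kb × m × i
= 3.63 × 1.7 × 1
= 6.171 °C

6.171 °C


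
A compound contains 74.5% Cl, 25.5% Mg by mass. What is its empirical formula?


Assume 100 g sample. Moles of each element:
  Cl: 74.5/35.45 = 2.102 mol
  Mg: 25.5/24.31 = 1.049 mol
Divide by smallest (1.049):
  Cl: 2.102/1.049 = 2.0
  Mg: 1.049/1.049 = 1.0
Empirical formula: MgCl2

MgCl2


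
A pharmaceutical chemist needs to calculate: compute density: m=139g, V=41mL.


ρ = mass/volume
= 139/41
= 3.39 g/mL

3.39 g/mL


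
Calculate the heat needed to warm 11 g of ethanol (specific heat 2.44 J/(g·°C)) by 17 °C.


q = mcΔT = 11 × 2.44 × 17
= 456.28 J

456.28 J


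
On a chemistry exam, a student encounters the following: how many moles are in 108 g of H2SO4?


M(H2SO4) = 98.09 g/mol
n = mass/M = 108/98.09 = 1.101 mol

1.101 mol


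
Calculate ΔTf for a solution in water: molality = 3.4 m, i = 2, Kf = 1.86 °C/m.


ΔTf = Kf × m × i
= 1.86 × 3.4 × 2
= 12.648 °C

12.648 °C


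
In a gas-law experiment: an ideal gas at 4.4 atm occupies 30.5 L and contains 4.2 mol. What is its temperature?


PV = nRT  (R = 0.08206 L·atm/(mol·K))
T = PV/(nR) = 4.4×30.5/(4.2×0.08206)
= 134.20/0.344652
= 389.38 K

389.38 K


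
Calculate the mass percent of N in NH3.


M(NH3) = 1×14.01 + 3×1.008 = 17.034 g/mol
Mass of N = 1 × 14.01 = 14.01 g/mol
% N = 14.01/17.034 × 100 = 82.25%

82.25%


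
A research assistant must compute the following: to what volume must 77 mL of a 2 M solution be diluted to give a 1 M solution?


C1V1 = C2V2
2 × 77 = 1 × V2
V2 = 154/1 = 154.0 mL

154.0 mL


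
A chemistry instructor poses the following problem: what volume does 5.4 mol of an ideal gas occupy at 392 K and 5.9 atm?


PV = nRT  (R = 0.08206 L·atm/(mol·K))
V = nRT/P = 5.4×0.08206×392/5.9
= 29.441 L

29.441 L


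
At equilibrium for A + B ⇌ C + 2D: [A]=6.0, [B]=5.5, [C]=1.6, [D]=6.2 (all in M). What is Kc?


Kc = [C][D]^2/([A][B])
= (1.6^1 × 6.2^2)/(6.0^1 × 5.5^1)
= 61.504/33
= 1.864

1.864


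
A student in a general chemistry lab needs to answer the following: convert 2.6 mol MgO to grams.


M(MgO) = 40.31 g/mol
mass = n × M = 2.6 × 40.31 = 104.81 g

104.81 g


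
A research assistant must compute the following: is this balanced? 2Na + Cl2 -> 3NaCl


Equation: 2Na + Cl2 -> 3NaCl
Check atoms: Cl: 2≠3, Na: 2≠3
Not balanced

No, not balanced


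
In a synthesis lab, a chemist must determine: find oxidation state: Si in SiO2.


x + 2(-2) = 0, so x = +4
Oxidation number: +4

+4


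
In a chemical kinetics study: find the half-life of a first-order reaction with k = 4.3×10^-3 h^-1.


t½ = ln2/k = 0.693147/(4.3×10^-3 h^-1)
= 161.2 h

161.2 h


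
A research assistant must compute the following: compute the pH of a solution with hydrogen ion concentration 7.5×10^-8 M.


pH = -log10([H+]) = -log10(7.5×10^-8)
= 8 - log10(7.5)
= 8 - 0.88
= 7.12

7.12


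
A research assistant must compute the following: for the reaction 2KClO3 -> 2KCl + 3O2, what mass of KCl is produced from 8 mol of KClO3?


Mole ratio KCl:KClO3 = 2:2
n(KCl) = 8 × 2/2 = 8.000 mol
mass = 8.000 × 74.55 = 596.4 g

596.4 g


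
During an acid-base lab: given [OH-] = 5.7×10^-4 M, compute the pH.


pOH = -log10([OH-]) = -log10(5.7×10^-4)
= 4 - log10(5.7) = 3.24
pH = 14 - pOH = 14 - 3.24 = 10.76

10.76


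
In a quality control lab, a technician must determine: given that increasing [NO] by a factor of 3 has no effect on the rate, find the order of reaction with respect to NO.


rate ∝ [NO]^n
rate ∝ [NO]^0
Order in NO: 0

0


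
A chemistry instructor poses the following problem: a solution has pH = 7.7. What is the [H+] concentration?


[H+] = 10^(-pH) = 10^(-7.7)
= 2.0×10^-8 M

2.0×10^-8 M


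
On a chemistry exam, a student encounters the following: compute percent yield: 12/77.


% yield = actual/theoretical × 100
= 12/77 × 100
= 15.58%

15.58%


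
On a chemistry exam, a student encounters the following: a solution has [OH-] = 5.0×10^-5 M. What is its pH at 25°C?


pOH = -log10([OH-]) = -log10(5.0×10^-5)
= 5 - log10(5.0) = 4.3
pH = 14 - pOH = 14 - 4.3 = 9.7

9.7


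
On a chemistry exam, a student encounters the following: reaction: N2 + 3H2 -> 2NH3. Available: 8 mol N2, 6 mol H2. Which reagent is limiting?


Mole ratio available / coefficient:
  N2: 8/1 = 8.000
  H2: 6/3 = 2.000
Smaller ratio is limiting.

H2


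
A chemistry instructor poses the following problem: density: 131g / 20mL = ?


ρ = mass/volume
= 131/20
= 6.55 g/mL

6.55 g/mL


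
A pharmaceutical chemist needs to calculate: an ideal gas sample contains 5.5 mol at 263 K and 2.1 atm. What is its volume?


PV = nRT  (R = 0.08206 L·atm/(mol·K))
V = nRT/P = 5.5×0.08206×263/2.1
= 56.524 L

56.524 L


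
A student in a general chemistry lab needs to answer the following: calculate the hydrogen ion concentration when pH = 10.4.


[H+] = 10^(-pH) = 10^(-10.4)
= 3.98×10^-11 M

3.98×10^-11 M


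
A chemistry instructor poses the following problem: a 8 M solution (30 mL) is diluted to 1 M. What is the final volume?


C1V1 = C2V2
8 × 30 = 1 × V2
V2 = 240/1 = 240.0 mL

240.0 mL


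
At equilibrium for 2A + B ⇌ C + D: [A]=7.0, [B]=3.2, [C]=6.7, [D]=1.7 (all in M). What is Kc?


Kc = [C][D]/([A]^2[B])
= (6.7^1 × 1.7^1)/(7.0^2 × 3.2^1)
= 11.39/156.8
= 0.07264

0.07264


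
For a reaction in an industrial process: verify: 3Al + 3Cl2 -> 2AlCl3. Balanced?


Equation: 3Al + 3Cl2 -> 2AlCl3
Check atoms: Al: 3≠2, Cl: 6=6
Not balanced

No, not balanced


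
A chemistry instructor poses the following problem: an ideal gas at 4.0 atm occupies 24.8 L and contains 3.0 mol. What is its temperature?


PV = nRT  (R = 0.08206 L·atm/(mol·K))
T = PV/(nR) = 4.0×24.8/(3.0×0.08206)
= 99.20/0.246180
= 402.96 K

402.96 K


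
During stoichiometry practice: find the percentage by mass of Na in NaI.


M(NaI) = 1×22.99 + 1×126.9 = 149.89 g/mol
Mass of Na = 1 × 22.99 = 22.99 g/mol
% Na = 22.99/149.89 × 100 = 15.34%

15.34%


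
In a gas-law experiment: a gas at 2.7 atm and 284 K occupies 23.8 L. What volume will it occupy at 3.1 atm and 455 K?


P1V1/T1 = P2V2/T2
V2 = P1V1T2/(T1P2)
= 2.7×23.8×455/(284×3.1)
= 33.21 L

33.21 L


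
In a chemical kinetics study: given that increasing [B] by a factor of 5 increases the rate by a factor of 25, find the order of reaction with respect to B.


rate ∝ [B]^n
5^n = 25 → n = 2
Order in B: 2

2


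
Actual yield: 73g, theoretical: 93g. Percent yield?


% yield = actual/theoretical × 100
= 73/93 × 100
= 78.49%

78.49%


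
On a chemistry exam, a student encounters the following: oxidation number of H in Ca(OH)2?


H is +1 with nonmetals
Oxidation number: +1

+1


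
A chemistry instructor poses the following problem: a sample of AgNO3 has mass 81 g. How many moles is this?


M(AgNO3) = 169.88 g/mol
n = mass/M = 81/169.88 = 0.4768 mol

0.4768 mol


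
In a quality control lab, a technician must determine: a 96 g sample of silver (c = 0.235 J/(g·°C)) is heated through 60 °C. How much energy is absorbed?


q = mcΔT = 96 × 0.235 × 60
= 1353.60 J

1353.60 J


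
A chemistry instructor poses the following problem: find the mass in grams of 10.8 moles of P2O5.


M(P2O5) = 141.94 g/mol
mass = n × M = 10.8 × 141.94 = 1532.95 g

1532.95 g


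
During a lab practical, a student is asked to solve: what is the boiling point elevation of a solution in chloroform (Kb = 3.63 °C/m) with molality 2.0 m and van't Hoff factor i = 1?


ΔTb = Kb × m × i
= 3.63 × 2.0 × 1
= 7.26 °C

7.26 °C


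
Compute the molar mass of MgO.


M(MgO) = 1×24.31 + 1×16.0
= 24.31 + 16.0
= 40.31 g/mol

40.31 g/mol


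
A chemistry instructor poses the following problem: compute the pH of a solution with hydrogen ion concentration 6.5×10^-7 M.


pH = -log10([H+]) = -log10(6.5×10^-7)
= 7 - log10(6.5)
= 7 - 0.81
= 6.19

6.19


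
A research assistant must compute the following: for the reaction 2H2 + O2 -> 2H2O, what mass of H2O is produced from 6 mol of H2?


Mole ratio H2O:H2 = 2:2
n(H2O) = 6 × 2/2 = 6.000 mol
mass = 6.000 × 18.02 = 108.12 g

108.12 g


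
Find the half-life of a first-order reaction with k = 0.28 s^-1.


t½ = ln2/k = 0.693147/(0.28 s^-1)
= 2.476 s

2.476 s


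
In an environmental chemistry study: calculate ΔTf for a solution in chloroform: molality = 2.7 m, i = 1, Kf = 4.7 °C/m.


ΔTf = Kf × m × i
= 4.7 × 2.7 × 1
= 12.69 °C

12.69 °C


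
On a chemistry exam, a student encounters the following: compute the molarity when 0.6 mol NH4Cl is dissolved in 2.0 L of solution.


M = n/V = 0.6/2.0 = 0.300 mol/L

0.300 M


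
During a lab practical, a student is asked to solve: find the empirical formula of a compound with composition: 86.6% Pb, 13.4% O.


Assume 100 g sample. Moles of each element:
  Pb: 86.6/207.2 = 0.418 mol
  O: 13.4/16.0 = 0.838 mol
Divide by smallest (0.418):
  Pb: 0.418/0.418 = 1.0
  O: 0.838/0.418 = 2.0
Empirical formula: PbO2

PbO2


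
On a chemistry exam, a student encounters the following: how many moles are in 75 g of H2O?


M(H2O) = 18.02 g/mol
n = mass/M = 75/18.02 = 4.162 mol

4.162 mol


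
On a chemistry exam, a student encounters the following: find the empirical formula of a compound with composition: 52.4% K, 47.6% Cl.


Assume 100 g sample. Moles of each element:
  K: 52.4/39.1 = 1.34 mol
  Cl: 47.6/35.45 = 1.343 mol
Divide by smallest (1.34):
  K: 1.34/1.34 = 1.0
  Cl: 1.343/1.34 = 1.0
Empirical formula: KCl

KCl


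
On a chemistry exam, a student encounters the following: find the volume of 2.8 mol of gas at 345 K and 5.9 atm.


PV = nRT  (R = 0.08206 L·atm/(mol·K))
V = nRT/P = 2.8×0.08206×345/5.9
= 13.436 L

13.436 L


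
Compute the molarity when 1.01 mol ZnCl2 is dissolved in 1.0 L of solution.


M = n/V = 1.01/1.0 = 1.010 mol/L

1.010 M


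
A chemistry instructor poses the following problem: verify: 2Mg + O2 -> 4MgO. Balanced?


Equation: 2Mg + O2 -> 4MgO
Check atoms: Mg: 2≠4, O: 2≠4
Not balanced

No, not balanced


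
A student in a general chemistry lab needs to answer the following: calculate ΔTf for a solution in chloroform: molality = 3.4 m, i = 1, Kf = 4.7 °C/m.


ΔTf = Kf × m × i
= 4.7 × 3.4 × 1
= 15.98 °C

15.98 °C


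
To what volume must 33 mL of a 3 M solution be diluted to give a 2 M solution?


C1V1 = C2V2
3 × 33 = 2 × V2
V2 = 99/2 = 49.5 mL

49.5 mL


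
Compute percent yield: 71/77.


% yield = actual/theoretical × 100
= 71/77 × 100
= 92.21%

92.21%


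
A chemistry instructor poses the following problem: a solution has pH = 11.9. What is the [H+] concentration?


[H+] = 10^(-pH) = 10^(-11.9)
= 1.26×10^-12 M

1.26×10^-12 M


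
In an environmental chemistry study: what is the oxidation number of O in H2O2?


Peroxide: O is -1
Oxidation number: -1

-1


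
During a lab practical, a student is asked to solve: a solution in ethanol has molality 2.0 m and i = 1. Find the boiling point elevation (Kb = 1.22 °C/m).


ΔTb = Kb × m × i
= 1.22 × 2.0 × 1
= 2.44 °C

2.44 °C


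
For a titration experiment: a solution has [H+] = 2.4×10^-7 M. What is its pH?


pH = -log10([H+]) = -log10(2.4×10^-7)
= 7 - log10(2.4)
= 7 - 0.38
= 6.62

6.62


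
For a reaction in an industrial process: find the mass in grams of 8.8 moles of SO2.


M(SO2) = 64.07 g/mol
mass = n × M = 8.8 × 64.07 = 563.82 g

563.82 g


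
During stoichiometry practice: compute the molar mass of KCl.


M(KCl) = 1×39.1 + 1×35.45
= 39.1 + 35.45
= 74.55 g/mol

74.55 g/mol


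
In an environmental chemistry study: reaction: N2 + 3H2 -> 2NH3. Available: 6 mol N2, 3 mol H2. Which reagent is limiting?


Mole ratio available / coefficient:
  N2: 6/1 = 6.000
  H2: 3/3 = 1.000
Smaller ratio is limiting.

H2


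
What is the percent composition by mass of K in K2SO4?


M(K2SO4) = 2×39.1 + 1×32.07 + 4×16.0 = 174.27 g/mol
Mass of K = 2 × 39.1 = 78.20 g/mol
% K = 78.20/174.27 × 100 = 44.87%

44.87%


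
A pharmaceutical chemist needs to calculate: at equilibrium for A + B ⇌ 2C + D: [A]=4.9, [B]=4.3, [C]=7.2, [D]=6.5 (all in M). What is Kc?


Kc = [C]^2[D]/([A][B])
= (7.2^2 × 6.5^1)/(4.9^1 × 4.3^1)
= 336.96/21.07
= 15.99

15.99


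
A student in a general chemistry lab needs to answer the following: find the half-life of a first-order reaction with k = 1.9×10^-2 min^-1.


t½ = ln2/k = 0.693147/(1.9×10^-2 min^-1)
= 36.48 min

36.48 min


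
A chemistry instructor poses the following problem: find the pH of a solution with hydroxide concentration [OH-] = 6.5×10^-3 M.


pOH = -log10([OH-]) = -log10(6.5×10^-3)
= 3 - log10(6.5) = 2.19
pH = 14 - pOH = 14 - 2.19 = 11.81

11.81


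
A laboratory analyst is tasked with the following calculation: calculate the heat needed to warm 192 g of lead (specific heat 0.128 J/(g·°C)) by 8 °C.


q = mcΔT = 192 × 0.128 × 8
= 196.61 J

196.61 J


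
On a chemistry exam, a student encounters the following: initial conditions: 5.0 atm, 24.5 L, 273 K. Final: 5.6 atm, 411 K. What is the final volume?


P1V1/T1 = P2V2/T2
V2 = P1V1T2/(T1P2)
= 5.0×24.5×411/(273×5.6)
= 32.933 L

32.933 L


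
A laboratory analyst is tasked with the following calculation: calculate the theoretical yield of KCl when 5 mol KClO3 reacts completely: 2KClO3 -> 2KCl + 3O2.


Mole ratio KCl:KClO3 = 2:2
n(KCl) = 5 × 2/2 = 5.000 mol
mass = 5.000 × 74.55 = 372.75 g

372.75 g


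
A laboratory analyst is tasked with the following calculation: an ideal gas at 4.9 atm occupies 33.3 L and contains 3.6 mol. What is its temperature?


PV = nRT  (R = 0.08206 L·atm/(mol·K))
T = PV/(nR) = 4.9×33.3/(3.6×0.08206)
= 163.17/0.295416
= 552.34 K

552.34 K


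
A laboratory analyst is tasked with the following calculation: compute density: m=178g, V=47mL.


ρ = mass/volume
= 178/47
= 3.787 g/mL

3.787 g/mL


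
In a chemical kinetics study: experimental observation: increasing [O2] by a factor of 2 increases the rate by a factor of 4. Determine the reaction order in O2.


rate ∝ [O2]^n
2^n = 4 → n = 2
Order in O2: 2

2


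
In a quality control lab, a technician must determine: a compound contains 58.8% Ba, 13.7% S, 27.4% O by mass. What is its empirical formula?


Assume 100 g sample. Moles of each element:
  Ba: 58.8/137.33 = 0.428 mol
  S: 13.7/32.07 = 0.427 mol
  O: 27.4/16.0 = 1.712 mol
Divide by smallest (0.427):
  Ba: 0.428/0.427 = 1.0
  S: 0.427/0.427 = 1.0
  O: 1.712/0.427 = 4.01
Empirical formula: BaSO4

BaSO4


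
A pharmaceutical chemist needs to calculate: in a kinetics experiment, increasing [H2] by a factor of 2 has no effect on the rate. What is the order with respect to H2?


rate ∝ [H2]^n
rate ∝ [H2]^0
Order in H2: 0

0


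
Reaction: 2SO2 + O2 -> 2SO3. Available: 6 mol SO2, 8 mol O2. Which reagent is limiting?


Mole ratio available / coefficient:
  SO2: 6/2 = 3.000
  O2: 8/1 = 8.000
Smaller ratio is limiting.

SO2


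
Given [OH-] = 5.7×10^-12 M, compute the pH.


pOH = -log10([OH-]) = -log10(5.7×10^-12)
= 12 - log10(5.7) = 11.24
pH = 14 - pOH = 14 - 11.24 = 2.76

2.76


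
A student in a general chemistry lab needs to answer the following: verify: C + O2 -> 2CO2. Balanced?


Equation: C + O2 -> 2CO2
Check atoms: C: 1≠2, O: 2≠4
Not balanced

No, not balanced


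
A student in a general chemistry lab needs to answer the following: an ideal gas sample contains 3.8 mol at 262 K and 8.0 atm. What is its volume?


PV = nRT  (R = 0.08206 L·atm/(mol·K))
V = nRT/P = 3.8×0.08206×262/8.0
= 10.212 L

10.212 L


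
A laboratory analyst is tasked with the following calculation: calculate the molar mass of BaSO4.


M(BaSO4) = 1×137.33 + 1×32.07 + 4×16.0
= 137.33 + 32.07 + 64.0
= 233.4 g/mol

233.4 g/mol


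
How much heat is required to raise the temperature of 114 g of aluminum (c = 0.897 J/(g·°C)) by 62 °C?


q = mcΔT = 114 × 0.897 × 62
= 6340.00 J

6340.00 J


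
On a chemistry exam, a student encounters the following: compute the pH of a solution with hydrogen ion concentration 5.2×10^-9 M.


pH = -log10([H+]) = -log10(5.2×10^-9)
= 9 - log10(5.2)
= 9 - 0.72
= 8.28

8.28


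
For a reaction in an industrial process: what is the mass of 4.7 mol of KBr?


M(KBr) = 119.0 g/mol
mass = n × M = 4.7 × 119.0 = 559.30 g

559.30 g


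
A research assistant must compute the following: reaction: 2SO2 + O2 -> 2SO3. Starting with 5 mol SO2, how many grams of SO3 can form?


Mole ratio SO3:SO2 = 2:2
n(SO3) = 5 × 2/2 = 5.000 mol
mass = 5.000 × 80.07 = 400.35 g

400.35 g


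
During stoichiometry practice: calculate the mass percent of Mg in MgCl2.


M(MgCl2) = 1×24.31 + 2×35.45 = 95.21 g/mol
Mass of Mg = 1 × 24.31 = 24.31 g/mol
% Mg = 24.31/95.21 × 100 = 25.53%

25.53%


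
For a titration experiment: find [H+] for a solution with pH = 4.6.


[H+] = 10^(-pH) = 10^(-4.6)
= 2.51×10^-5 M

2.51×10^-5 M


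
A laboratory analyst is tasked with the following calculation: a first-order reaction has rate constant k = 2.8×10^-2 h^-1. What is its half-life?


t½ = ln2/k = 0.693147/(2.8×10^-2 h^-1)
= 24.76 h

24.76 h


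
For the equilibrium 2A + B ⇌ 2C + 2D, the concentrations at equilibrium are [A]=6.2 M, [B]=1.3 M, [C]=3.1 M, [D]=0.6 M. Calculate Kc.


Kc = [C]^2[D]^2/([A]^2[B])
= (3.1^2 × 0.6^2)/(6.2^2 × 1.3^1)
= 3.4596/49.972
= 0.06923

0.06923


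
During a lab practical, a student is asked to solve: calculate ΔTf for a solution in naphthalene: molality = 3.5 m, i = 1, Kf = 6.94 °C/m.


ΔTf = Kf × m × i
= 6.94 × 3.5 × 1
= 24.29 °C

24.29 °C


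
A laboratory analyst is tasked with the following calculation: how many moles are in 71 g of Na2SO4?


M(Na2SO4) = 142.05 g/mol
n = mass/M = 71/142.05 = 0.4998 mol

0.4998 mol


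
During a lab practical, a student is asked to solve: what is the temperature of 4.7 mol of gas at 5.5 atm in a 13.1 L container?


PV = nRT  (R = 0.08206 L·atm/(mol·K))
T = PV/(nR) = 5.5×13.1/(4.7×0.08206)
= 72.05/0.385682
= 186.81 K

186.81 K


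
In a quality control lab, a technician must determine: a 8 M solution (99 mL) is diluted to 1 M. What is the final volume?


C1V1 = C2V2
8 × 99 = 1 × V2
V2 = 792/1 = 792.0 mL

792.0 mL


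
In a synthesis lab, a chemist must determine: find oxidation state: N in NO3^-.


x + 3(-2) = -1, so x = +5
Oxidation number: +5

+5


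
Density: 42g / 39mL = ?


ρ = mass/volume
= 42/39
= 1.077 g/mL

1.077 g/mL


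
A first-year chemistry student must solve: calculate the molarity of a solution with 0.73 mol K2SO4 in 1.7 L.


M = n/V = 0.73/1.7 = 0.429 mol/L

0.429 M


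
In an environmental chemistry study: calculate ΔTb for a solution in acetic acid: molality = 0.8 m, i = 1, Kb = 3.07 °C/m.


ΔTb = Kb × m × i
= 3.07 × 0.8 × 1
= 2.456 °C

2.456 °C


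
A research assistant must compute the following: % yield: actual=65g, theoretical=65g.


% yield = actual/theoretical × 100
= 65/65 × 100
= 100.0%

100.0%


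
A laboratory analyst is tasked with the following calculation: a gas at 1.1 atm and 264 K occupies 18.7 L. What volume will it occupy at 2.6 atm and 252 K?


P1V1/T1 = P2V2/T2
V2 = P1V1T2/(T1P2)
= 1.1×18.7×252/(264×2.6)
= 7.552 L

7.552 L


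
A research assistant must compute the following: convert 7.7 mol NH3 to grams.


M(NH3) = 17.03 g/mol
mass = n × M = 7.7 × 17.03 = 131.13 g

131.13 g


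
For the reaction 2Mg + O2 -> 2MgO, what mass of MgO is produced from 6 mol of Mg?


Mole ratio MgO:Mg = 2:2
n(MgO) = 6 × 2/2 = 6.000 mol
mass = 6.000 × 40.31 = 241.86 g

241.86 g


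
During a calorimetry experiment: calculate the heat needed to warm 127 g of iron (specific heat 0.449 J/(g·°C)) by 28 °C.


q = mcΔT = 127 × 0.449 × 28
= 1596.64 J

1596.64 J


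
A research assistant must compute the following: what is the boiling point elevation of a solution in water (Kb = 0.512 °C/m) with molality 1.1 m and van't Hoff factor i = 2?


ΔTb = Kb × m × i
= 0.512 × 1.1 × 2
= 1.1264 °C

1.1264 °C


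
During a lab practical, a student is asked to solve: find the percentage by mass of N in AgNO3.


M(AgNO3) = 1×107.87 + 1×14.01 + 3×16.0 = 169.88 g/mol
Mass of N = 1 × 14.01 = 14.01 g/mol
% N = 14.01/169.88 × 100 = 8.25%

8.25%


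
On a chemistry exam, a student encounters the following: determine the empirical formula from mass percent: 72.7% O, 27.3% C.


Assume 100 g sample. Moles of each element:
  O: 72.7/16.0 = 4.544 mol
  C: 27.3/12.01 = 2.273 mol
Divide by smallest (2.273):
  O: 4.544/2.273 = 2.0
  C: 2.273/2.273 = 1.0
Empirical formula: CO2

CO2


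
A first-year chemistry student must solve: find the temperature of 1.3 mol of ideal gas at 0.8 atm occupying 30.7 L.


PV = nRT  (R = 0.08206 L·atm/(mol·K))
T = PV/(nR) = 0.8×30.7/(1.3×0.08206)
= 24.56/0.106678
= 230.23 K

230.23 K


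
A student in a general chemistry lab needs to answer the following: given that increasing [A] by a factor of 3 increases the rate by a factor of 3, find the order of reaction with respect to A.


rate ∝ [A]^n
3^n = 3 → n = 1
Order in A: 1

1


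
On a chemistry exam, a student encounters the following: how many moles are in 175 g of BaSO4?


M(BaSO4) = 233.4 g/mol
n = mass/M = 175/233.4 = 0.7498 mol

0.7498 mol


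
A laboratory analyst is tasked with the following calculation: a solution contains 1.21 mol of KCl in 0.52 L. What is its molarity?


M = n/V = 1.21/0.52 = 2.327 mol/L

2.327 M


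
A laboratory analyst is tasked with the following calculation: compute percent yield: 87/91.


% yield = actual/theoretical × 100
= 87/91 × 100
= 95.6%

95.6%


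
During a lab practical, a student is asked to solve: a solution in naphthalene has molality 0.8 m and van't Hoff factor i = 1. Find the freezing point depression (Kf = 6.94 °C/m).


ΔTf = Kf × m × i
= 6.94 × 0.8 × 1
= 5.552 °C

5.552 °C


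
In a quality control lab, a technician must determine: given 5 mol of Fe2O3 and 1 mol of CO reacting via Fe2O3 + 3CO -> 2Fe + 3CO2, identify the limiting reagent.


Mole ratio available / coefficient:
  Fe2O3: 5/1 = 5.000
  CO: 1/3 = 0.333
Smaller ratio is limiting.

CO


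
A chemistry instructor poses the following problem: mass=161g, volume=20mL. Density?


ρ = mass/volume
= 161/20
= 8.05 g/mL

8.05 g/mL


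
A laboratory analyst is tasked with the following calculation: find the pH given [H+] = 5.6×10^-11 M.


pH = -log10([H+]) = -log10(5.6×10^-11)
= 11 - log10(5.6)
= 11 - 0.75
= 10.25

10.25


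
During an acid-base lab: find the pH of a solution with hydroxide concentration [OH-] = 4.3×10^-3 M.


pOH = -log10([OH-]) = -log10(4.3×10^-3)
= 3 - log10(4.3) = 2.37
pH = 14 - pOH = 14 - 2.37 = 11.63

11.63


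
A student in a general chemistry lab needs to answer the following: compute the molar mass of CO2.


M(CO2) = 1×12.01 + 2×16.0
= 12.01 + 32.0
= 44.01 g/mol

44.01 g/mol


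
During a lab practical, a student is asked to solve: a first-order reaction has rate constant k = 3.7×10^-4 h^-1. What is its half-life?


t½ = ln2/k = 0.693147/(3.7×10^-4 h^-1)
= 1873 h

1873 h


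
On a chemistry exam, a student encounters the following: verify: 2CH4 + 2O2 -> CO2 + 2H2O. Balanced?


Equation: 2CH4 + 2O2 -> CO2 + 2H2O
Check atoms: C: 2≠1, H: 8≠4, O: 4=4
Not balanced

No, not balanced


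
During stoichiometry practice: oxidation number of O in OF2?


F is always -1; 2(-1) + x = 0, so O = +2
Oxidation number: +2

+2


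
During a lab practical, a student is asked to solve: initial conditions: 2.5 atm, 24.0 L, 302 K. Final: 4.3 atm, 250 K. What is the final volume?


P1V1/T1 = P2V2/T2
V2 = P1V1T2/(T1P2)
= 2.5×24.0×250/(302×4.3)
= 11.551 L

11.551 L


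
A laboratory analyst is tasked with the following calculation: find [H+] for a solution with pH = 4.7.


[H+] = 10^(-pH) = 10^(-4.7)
= 2.0×10^-5 M

2.0×10^-5 M


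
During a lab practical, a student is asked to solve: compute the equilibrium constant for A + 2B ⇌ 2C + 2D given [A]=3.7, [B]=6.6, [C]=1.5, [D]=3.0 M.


Kc = [C]^2[D]^2/([A][B]^2)
= (1.5^2 × 3.0^2)/(3.7^1 × 6.6^2)
= 20.25/161.172
= 0.1256

0.1256


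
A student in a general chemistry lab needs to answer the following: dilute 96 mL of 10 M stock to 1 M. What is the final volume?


C1V1 = C2V2
10 × 96 = 1 × V2
V2 = 960/1 = 960.0 mL

960.0 mL


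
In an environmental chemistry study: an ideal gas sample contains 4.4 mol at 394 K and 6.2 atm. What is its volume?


PV = nRT  (R = 0.08206 L·atm/(mol·K))
V = nRT/P = 4.4×0.08206×394/6.2
= 22.945 L

22.945 L


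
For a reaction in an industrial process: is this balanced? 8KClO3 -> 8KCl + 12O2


Equation: 8KClO3 -> 8KCl + 12O2
Check atoms: Cl: 8=8, K: 8=8, O: 24=24
Balanced

Yes, balanced


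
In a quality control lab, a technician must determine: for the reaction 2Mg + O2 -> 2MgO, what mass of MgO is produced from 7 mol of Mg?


Mole ratio MgO:Mg = 2:2
n(MgO) = 7 × 2/2 = 7.000 mol
mass = 7.000 × 40.31 = 282.17 g

282.17 g


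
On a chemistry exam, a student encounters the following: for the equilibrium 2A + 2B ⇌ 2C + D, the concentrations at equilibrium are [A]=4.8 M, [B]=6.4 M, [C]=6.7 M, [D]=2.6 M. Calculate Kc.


Kc = [C]^2[D]/([A]^2[B]^2)
= (6.7^2 × 2.6^1)/(4.8^2 × 6.4^2)
= 116.714/943.7184
= 0.1237

0.1237


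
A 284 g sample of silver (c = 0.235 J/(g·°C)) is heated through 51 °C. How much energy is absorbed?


q = mcΔT = 284 × 0.235 × 51
= 3403.74 J

3403.74 J


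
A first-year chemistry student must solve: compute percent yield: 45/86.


% yield = actual/theoretical × 100
= 45/86 × 100
= 52.33%

52.33%


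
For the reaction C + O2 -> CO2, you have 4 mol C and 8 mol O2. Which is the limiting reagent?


Mole ratio available / coefficient:
  C: 4/1 = 4.000
  O2: 8/1 = 8.000
Smaller ratio is limiting.

C


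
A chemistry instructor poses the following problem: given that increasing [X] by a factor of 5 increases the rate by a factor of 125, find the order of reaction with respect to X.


rate ∝ [X]^n
5^n = 125 → n = 3
Order in X: 3

3


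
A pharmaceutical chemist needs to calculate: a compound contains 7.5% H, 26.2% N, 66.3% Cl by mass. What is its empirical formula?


Assume 100 g sample. Moles of each element:
  H: 7.5/1.008 = 7.44 mol
  N: 26.2/14.01 = 1.87 mol
  Cl: 66.3/35.45 = 1.87 mol
Divide by smallest (1.87):
  H: 7.44/1.87 = 3.98
  N: 1.87/1.87 = 1.0
  Cl: 1.87/1.87 = 1.0
Empirical formula: NH4Cl

NH4Cl


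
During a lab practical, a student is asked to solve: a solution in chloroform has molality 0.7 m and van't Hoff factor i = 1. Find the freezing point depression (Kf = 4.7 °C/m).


ΔTf = Kf × m × i
= 4.7 × 0.7 × 1
= 3.29 °C

3.29 °C


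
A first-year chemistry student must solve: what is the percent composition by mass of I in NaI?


M(NaI) = 1×22.99 + 1×126.9 = 149.89 g/mol
Mass of I = 1 × 126.9 = 126.90 g/mol
% I = 126.90/149.89 × 100 = 84.66%

84.66%


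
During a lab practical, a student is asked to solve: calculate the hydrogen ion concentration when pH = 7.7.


[H+] = 10^(-pH) = 10^(-7.7)
= 2.0×10^-8 M

2.0×10^-8 M


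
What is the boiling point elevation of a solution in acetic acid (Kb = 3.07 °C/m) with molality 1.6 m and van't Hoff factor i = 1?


ΔTb = Kb × m × i
= 3.07 × 1.6 × 1
= 4.912 °C

4.912 °C


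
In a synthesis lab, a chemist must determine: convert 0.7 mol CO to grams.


M(CO) = 28.01 g/mol
mass = n × M = 0.7 × 28.01 = 19.61 g

19.61 g


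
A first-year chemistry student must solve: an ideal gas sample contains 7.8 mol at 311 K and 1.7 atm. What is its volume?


PV = nRT  (R = 0.08206 L·atm/(mol·K))
V = nRT/P = 7.8×0.08206×311/1.7
= 117.095 L

117.095 L


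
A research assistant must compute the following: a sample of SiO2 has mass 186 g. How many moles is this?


M(SiO2) = 60.09 g/mol
n = mass/M = 186/60.09 = 3.0954 mol

3.0954 mol


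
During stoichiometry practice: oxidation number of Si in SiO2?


x + 2(-2) = 0, so x = +4
Oxidation number: +4

+4


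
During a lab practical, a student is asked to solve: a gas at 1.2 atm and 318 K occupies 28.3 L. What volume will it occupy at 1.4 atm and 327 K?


P1V1/T1 = P2V2/T2
V2 = P1V1T2/(T1P2)
= 1.2×28.3×327/(318×1.4)
= 24.944 L

24.944 L


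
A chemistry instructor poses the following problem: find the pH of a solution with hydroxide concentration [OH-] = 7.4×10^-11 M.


pOH = -log10([OH-]) = -log10(7.4×10^-11)
= 11 - log10(7.4) = 10.13
pH = 14 - pOH = 14 - 10.13 = 3.87

3.87


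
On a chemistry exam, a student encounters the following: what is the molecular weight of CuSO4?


M(CuSO4) = 1×63.55 + 1×32.07 + 4×16.0
= 63.55 + 32.07 + 64.0
= 159.62 g/mol

159.62 g/mol


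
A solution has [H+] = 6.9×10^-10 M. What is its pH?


pH = -log10([H+]) = -log10(6.9×10^-10)
= 10 - log10(6.9)
= 10 - 0.84
= 9.16

9.16


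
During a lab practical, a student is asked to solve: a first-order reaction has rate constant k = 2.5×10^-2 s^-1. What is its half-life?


t½ = ln2/k = 0.693147/(2.5×10^-2 s^-1)
= 27.73 s

27.73 s


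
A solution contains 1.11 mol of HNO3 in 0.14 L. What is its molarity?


M = n/V = 1.11/0.14 = 7.929 mol/L

7.929 M


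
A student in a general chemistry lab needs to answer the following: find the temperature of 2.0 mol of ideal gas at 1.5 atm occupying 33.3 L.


PV = nRT  (R = 0.08206 L·atm/(mol·K))
T = PV/(nR) = 1.5×33.3/(2.0×0.08206)
= 49.95/0.164120
= 304.35 K

304.35 K


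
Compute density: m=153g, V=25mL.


ρ = mass/volume
= 153/25
= 6.12 g/mL

6.12 g/mL


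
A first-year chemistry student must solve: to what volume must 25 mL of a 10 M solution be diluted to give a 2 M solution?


C1V1 = C2V2
10 × 25 = 2 × V2
V2 = 250/2 = 125.0 mL

125.0 mL


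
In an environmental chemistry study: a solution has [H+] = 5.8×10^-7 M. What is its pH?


pH = -log10([H+]) = -log10(5.8×10^-7)
= 7 - log10(5.8)
= 7 - 0.76
= 6.24

6.24


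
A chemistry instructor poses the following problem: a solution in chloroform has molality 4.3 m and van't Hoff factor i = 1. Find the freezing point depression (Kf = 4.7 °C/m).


ΔTf = Kf × m × i
= 4.7 × 4.3 × 1
= 20.21 °C

20.21 °C


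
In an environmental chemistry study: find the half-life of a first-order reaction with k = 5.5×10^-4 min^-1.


t½ = ln2/k = 0.693147/(5.5×10^-4 min^-1)
= 1260 min

1260 min


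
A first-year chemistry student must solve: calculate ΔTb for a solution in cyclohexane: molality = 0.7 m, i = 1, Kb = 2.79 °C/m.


ΔTb = Kb × m × i
= 2.79 × 0.7 × 1
= 1.953 °C

1.953 °C


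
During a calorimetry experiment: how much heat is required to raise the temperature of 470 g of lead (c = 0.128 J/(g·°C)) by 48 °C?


q = mcΔT = 470 × 0.128 × 48
= 2887.68 J

2887.68 J


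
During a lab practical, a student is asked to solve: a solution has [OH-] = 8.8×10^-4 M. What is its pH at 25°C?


pOH = -log10([OH-]) = -log10(8.8×10^-4)
= 4 - log10(8.8) = 3.06
pH = 14 - pOH = 14 - 3.06 = 10.94

10.94


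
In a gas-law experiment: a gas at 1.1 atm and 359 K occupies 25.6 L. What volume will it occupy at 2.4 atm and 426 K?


P1V1/T1 = P2V2/T2
V2 = P1V1T2/(T1P2)
= 1.1×25.6×426/(359×2.4)
= 13.923 L

13.923 L
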